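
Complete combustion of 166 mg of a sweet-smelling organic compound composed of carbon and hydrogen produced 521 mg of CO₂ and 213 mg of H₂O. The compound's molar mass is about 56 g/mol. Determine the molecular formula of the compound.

mol C = 0.521 g CO₂ ÷ 44.009 g/mol = 0.01184 mol
mol H = 2 × 0.213 g H₂O ÷ 18.015 g/mol = 0.02365 mol
Divide by the smallest (0.01184 mol): C 1.000, H 1.997
Empirical formula: CH2
Empirical-formula mass = 14.03 g/mol; 56 ÷ 14.03 ≈ 4, so the molecular formula is C4H8.

C4H8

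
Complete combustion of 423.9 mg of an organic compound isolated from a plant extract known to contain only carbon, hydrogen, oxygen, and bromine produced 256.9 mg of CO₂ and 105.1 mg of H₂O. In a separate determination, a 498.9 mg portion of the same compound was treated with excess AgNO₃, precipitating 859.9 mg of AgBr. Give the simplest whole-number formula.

mol C = 0.2569 g CO₂ ÷ 44.009 g/mol = 0.0058374 mol
mol H = 2 × 0.1051 g H₂O ÷ 18.015 g/mol = 0.011668 mol
From the AgBr data: mol Br per gram of compound = (0.8599 ÷ 187.772) ÷ 0.4989 = 0.0091792 mol/g, so in the 0.4239 g combustion sample mol Br = 0.0038911 mol
mass O = 0.4239 − (0.070114 + 0.011761 + 0.31091) = 0.031114 g → mol O = 0.031114 ÷ 15.999 = 0.0019448 mol
Divide by the smallest (0.0019448 mol): C 3.002, H 6.000, Br 2.001, O 1.000

C3H6Br2O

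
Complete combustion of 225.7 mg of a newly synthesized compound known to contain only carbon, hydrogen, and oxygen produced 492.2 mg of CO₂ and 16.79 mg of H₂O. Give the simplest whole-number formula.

mol C = 0.4922 g CO₂ ÷ 44.009 g/mol = 0.011184 mol
mol H = 2 × 0.01679 g H₂O ÷ 18.015 g/mol = 0.0018640 mol
mass O = 0.2257 − (0.13433 + 0.0018789) = 0.089489 g → mol O = 0.089489 ÷ 15.999 = 0.0055934 mol
Divide by the smallest (0.0018640 mol): C 6.000, H 1.000, O 3.001

C6HO3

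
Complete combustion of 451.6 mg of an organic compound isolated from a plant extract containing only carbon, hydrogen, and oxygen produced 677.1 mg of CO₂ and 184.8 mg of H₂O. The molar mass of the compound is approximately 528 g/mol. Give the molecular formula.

C18H24O18

mol C = 0.6771 g CO₂ ÷ 44.009 g/mol = 0.015385 mol
mol H = 2 × 0.1848 g H₂O ÷ 18.015 g/mol = 0.020516 mol
mass O = 0.4516 − (0.18480 + 0.020680) = 0.24612 g → mol O = 0.24612 ÷ 15.999 = 0.015384 mol
Divide by the smallest (0.015384 mol): C 1.000, H 1.334, O 1.000
Multiplying each by 3 gives whole numbers: C 3.00, H 4.00, O 3.00
Empirical formula: C3H4O3
Empirical-formula mass = 88.06 g/mol; 528 ÷ 88.06 ≈ 6, so the molecular formula is C18H24O18.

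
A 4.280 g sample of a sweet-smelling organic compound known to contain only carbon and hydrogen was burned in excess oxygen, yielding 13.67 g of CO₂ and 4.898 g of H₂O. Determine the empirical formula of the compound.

mol C = 13.67 g CO₂ ÷ 44.009 g/mol = 0.31062 mol
mol H = 2 × 4.898 g H₂O ÷ 18.015 g/mol = 0.54377 mol
Divide by the smallest (0.31062 mol): C 1.000, H 1.751
Multiplying each by 4 gives whole numbers: C 4.00, H 7.00

C4H7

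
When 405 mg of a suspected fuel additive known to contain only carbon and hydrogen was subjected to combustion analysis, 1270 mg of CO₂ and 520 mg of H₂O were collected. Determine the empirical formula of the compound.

mol C = 1.27 g CO₂ ÷ 44.009 g/mol = 0.02886 mol
mol H = 2 × 0.520 g H₂O ÷ 18.015 g/mol = 0.05773 mol
Divide by the smallest (0.02886 mol): C 1.000, H 2.000

CH2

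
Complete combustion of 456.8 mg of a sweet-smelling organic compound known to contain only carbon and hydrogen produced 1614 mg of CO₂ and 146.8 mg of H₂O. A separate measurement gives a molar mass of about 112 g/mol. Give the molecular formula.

mol C = 1.614 g CO₂ ÷ 44.009 g/mol = 0.036674 mol
mol H = 2 × 0.1468 g H₂O ÷ 18.015 g/mol = 0.016298 mol
Divide by the smallest (0.016298 mol): C 2.250, H 1.000
Multiplying each by 4 gives whole numbers: C 9.00, H 4.00
Empirical formula: C9H4
Empirical-formula mass = 112.13 g/mol; 112 ÷ 112.13 ≈ 1, so the molecular formula is C9H4.

C9H4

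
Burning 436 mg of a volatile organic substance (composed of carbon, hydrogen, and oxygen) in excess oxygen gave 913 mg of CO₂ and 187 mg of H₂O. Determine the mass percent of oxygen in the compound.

mol C = 0.913 g CO₂ ÷ 44.009 g/mol = 0.02075 mol
mol H = 2 × 0.187 g H₂O ÷ 18.015 g/mol = 0.02076 mol
mass O = 0.436 − (0.2492 + 0.02093) = 0.1659 g → mol O = 0.1659 ÷ 15.999 = 0.01037 mol
mass % O = 0.1659 g ÷ 0.436 g × 100%

38.0%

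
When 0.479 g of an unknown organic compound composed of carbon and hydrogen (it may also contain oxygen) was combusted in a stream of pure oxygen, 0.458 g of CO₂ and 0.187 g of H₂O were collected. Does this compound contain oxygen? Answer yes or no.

mol C = 0.458 g CO₂ ÷ 44.009 g/mol = 0.01041 mol
mol H = 2 × 0.187 g H₂O ÷ 18.015 g/mol = 0.02076 mol
C and H account for only 0.1459 g of the 0.479 g sample; the remaining 0.3331 g must be oxygen.

yes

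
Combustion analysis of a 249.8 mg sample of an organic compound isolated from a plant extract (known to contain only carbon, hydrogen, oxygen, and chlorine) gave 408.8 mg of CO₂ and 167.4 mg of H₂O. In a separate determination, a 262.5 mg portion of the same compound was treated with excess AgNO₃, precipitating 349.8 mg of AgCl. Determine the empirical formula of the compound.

C4H8ClO

mol C = 0.4088 g CO₂ ÷ 44.009 g/mol = 0.0092890 mol
mol H = 2 × 0.1674 g H₂O ÷ 18.015 g/mol = 0.018585 mol
From the AgCl data: mol Cl per gram of compound = (0.3498 ÷ 143.318) ÷ 0.2625 = 0.0092980 mol/g, so in the 0.2498 g combustion sample mol Cl = 0.0023226 mol
mass O = 0.2498 − (0.11157 + 0.018733 + 0.082338) = 0.037159 g → mol O = 0.037159 ÷ 15.999 = 0.0023226 mol
Divide by the smallest (0.0023226 mol): C 3.999, H 8.002, Cl 1.000, O 1.000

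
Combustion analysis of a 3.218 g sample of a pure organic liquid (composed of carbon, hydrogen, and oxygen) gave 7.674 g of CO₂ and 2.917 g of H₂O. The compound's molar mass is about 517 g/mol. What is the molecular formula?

C28H52O8

mol C = 7.674 g CO₂ ÷ 44.009 g/mol = 0.17437 mol
mol H = 2 × 2.917 g H₂O ÷ 18.015 g/mol = 0.32384 mol
mass O = 3.218 − (2.0944 + 0.32643) = 0.79717 g → mol O = 0.79717 ÷ 15.999 = 0.049826 mol
Divide by the smallest (0.049826 mol): C 3.500, H 6.499, O 1.000
Multiplying each by 2 gives whole numbers: C 7.00, H 13.00, O 2.00
Empirical formula: C7H13O2
Empirical-formula mass = 129.18 g/mol; 517 ÷ 129.18 ≈ 4, so the molecular formula is C28H52O8.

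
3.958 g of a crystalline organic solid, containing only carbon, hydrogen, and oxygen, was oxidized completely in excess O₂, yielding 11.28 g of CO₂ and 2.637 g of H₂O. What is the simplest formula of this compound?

C7H8O

mol C = 11.28 g CO₂ ÷ 44.009 g/mol = 0.25631 mol
mol H = 2 × 2.637 g H₂O ÷ 18.015 g/mol = 0.29276 mol
mass O = 3.958 − (3.0786 + 0.29510) = 0.58435 g → mol O = 0.58435 ÷ 15.999 = 0.036524 mol
Divide by the smallest (0.036524 mol): C 7.018, H 8.015, O 1.000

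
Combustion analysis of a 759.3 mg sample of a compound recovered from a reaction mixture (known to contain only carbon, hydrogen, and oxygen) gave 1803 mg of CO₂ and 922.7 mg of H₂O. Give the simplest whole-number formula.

mol C = 1.803 g CO₂ ÷ 44.009 g/mol = 0.040969 mol
mol H = 2 × 0.9227 g H₂O ÷ 18.015 g/mol = 0.10244 mol
mass O = 0.7593 − (0.49208 + 0.10326) = 0.16397 g → mol O = 0.16397 ÷ 15.999 = 0.010249 mol
Divide by the smallest (0.010249 mol): C 3.998, H 9.995, O 1.000

C4H10O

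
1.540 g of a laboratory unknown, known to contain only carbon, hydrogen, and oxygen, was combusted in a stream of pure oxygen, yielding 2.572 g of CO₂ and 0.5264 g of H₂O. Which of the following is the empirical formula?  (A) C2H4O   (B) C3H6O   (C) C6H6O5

mol C = 2.572 g CO₂ ÷ 44.009 g/mol = 0.058443 mol
mol H = 2 × 0.5264 g H₂O ÷ 18.015 g/mol = 0.058440 mol
mass O = 1.540 − (0.70195 + 0.058908) = 0.77914 g → mol O = 0.77914 ÷ 15.999 = 0.048699 mol
Divide by the smallest (0.048699 mol): C 1.200, H 1.200, O 1.000
Multiplying each by 5 gives whole numbers: C 6.00, H 6.00, O 5.00

(C) C6H6O5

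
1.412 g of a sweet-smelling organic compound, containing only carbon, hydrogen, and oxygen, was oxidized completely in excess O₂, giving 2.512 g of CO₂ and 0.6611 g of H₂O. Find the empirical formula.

mol C = 2.512 g CO₂ ÷ 44.009 g/mol = 0.057079 mol
mol H = 2 × 0.6611 g H₂O ÷ 18.015 g/mol = 0.073394 mol
mass O = 1.412 − (0.68558 + 0.073982) = 0.65244 g → mol O = 0.65244 ÷ 15.999 = 0.040780 mol
Divide by the smallest (0.040780 mol): C 1.400, H 1.800, O 1.000
Multiplying each by 5 gives whole numbers: C 7.00, H 9.00, O 5.00

C7H9O5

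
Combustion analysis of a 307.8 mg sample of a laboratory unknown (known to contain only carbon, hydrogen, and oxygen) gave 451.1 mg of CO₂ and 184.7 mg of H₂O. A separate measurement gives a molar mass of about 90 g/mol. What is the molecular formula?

mol C = 0.4511 g CO₂ ÷ 44.009 g/mol = 0.010250 mol
mol H = 2 × 0.1847 g H₂O ÷ 18.015 g/mol = 0.020505 mol
mass O = 0.3078 − (0.12311 + 0.020669) = 0.16402 g → mol O = 0.16402 ÷ 15.999 = 0.010252 mol
Divide by the smallest (0.010250 mol): C 1.000, H 2.000, O 1.000
Empirical formula: CH2O
Empirical-formula mass = 30.03 g/mol; 90 ÷ 30.03 ≈ 3, so the molecular formula is C3H6O3.

C3H6O3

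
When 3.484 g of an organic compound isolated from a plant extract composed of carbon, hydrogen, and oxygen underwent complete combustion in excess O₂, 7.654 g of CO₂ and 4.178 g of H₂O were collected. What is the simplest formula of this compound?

mol C = 7.654 g CO₂ ÷ 44.009 g/mol = 0.17392 mol
mol H = 2 × 4.178 g H₂O ÷ 18.015 g/mol = 0.46384 mol
mass O = 3.484 − (2.0889 + 0.46755) = 0.92751 g → mol O = 0.92751 ÷ 15.999 = 0.057973 mol
Divide by the smallest (0.057973 mol): C 3.000, H 8.001, O 1.000

C3H8O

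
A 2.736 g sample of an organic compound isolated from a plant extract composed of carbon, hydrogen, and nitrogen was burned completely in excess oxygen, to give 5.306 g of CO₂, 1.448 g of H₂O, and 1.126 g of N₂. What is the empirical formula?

mol C = 5.306 g CO₂ ÷ 44.009 g/mol = 0.12057 mol
mol H = 2 × 1.448 g H₂O ÷ 18.015 g/mol = 0.16075 mol
mol N = 2 × 1.126 g N₂ ÷ 28.014 g/mol = 0.080388 mol
Divide by the smallest (0.080388 mol): C 1.500, H 2.000, N 1.000
Multiplying each by 2 gives whole numbers: C 3.00, H 4.00, N 2.00

C3H4N2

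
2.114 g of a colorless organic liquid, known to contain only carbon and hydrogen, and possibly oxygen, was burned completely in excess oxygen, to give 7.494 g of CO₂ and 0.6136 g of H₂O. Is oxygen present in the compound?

no

mol C = 7.494 g CO₂ ÷ 44.009 g/mol = 0.17028 mol
mol H = 2 × 0.6136 g H₂O ÷ 18.015 g/mol = 0.068121 mol
C and H together account for 2.1139 g — essentially the entire 2.114 g sample — so the compound contains no oxygen.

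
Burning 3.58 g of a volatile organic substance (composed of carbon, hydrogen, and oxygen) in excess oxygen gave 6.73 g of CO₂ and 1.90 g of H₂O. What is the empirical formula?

mol C = 6.73 g CO₂ ÷ 44.009 g/mol = 0.1529 mol
mol H = 2 × 1.90 g H₂O ÷ 18.015 g/mol = 0.2109 mol
mass O = 3.58 − (1.837 + 0.2126) = 1.531 g → mol O = 1.531 ÷ 15.999 = 0.09567 mol
Divide by the smallest (0.09567 mol): C 1.598, H 2.205, O 1.000
Multiplying each by 5 gives whole numbers: C 7.99, H 11.02, O 5.00

C8H11O5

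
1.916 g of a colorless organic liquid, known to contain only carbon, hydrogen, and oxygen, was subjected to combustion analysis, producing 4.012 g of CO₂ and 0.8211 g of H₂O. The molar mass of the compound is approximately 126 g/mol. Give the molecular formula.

mol C = 4.012 g CO₂ ÷ 44.009 g/mol = 0.091163 mol
mol H = 2 × 0.8211 g H₂O ÷ 18.015 g/mol = 0.091157 mol
mass O = 1.916 − (1.0950 + 0.091887) = 0.72915 g → mol O = 0.72915 ÷ 15.999 = 0.045575 mol
Divide by the smallest (0.045575 mol): C 2.000, H 2.000, O 1.000
Empirical formula: C2H2O
Empirical-formula mass = 42.04 g/mol; 126 ÷ 42.04 ≈ 3, so the molecular formula is C6H6O3.

C6H6O3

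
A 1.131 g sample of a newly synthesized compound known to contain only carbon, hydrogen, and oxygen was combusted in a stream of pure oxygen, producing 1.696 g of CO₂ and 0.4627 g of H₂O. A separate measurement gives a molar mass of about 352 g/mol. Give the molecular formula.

C12H16O12

mol C = 1.696 g CO₂ ÷ 44.009 g/mol = 0.038538 mol
mol H = 2 × 0.4627 g H₂O ÷ 18.015 g/mol = 0.051368 mol
mass O = 1.131 − (0.46287 + 0.051779) = 0.61635 g → mol O = 0.61635 ÷ 15.999 = 0.038524 mol
Divide by the smallest (0.038524 mol): C 1.000, H 1.333, O 1.000
Multiplying each by 3 gives whole numbers: C 3.00, H 4.00, O 3.00
Empirical formula: C3H4O3
Empirical-formula mass = 88.06 g/mol; 352 ÷ 88.06 ≈ 4, so the molecular formula is C12H16O12.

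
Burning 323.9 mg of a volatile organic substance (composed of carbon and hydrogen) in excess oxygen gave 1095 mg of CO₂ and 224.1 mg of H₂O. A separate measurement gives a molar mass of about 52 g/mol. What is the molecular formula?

mol C = 1.095 g CO₂ ÷ 44.009 g/mol = 0.024881 mol
mol H = 2 × 0.2241 g H₂O ÷ 18.015 g/mol = 0.024879 mol
Divide by the smallest (0.024879 mol): C 1.000, H 1.000
Empirical formula: CH
Empirical-formula mass = 13.02 g/mol; 52 ÷ 13.02 ≈ 4, so the molecular formula is C4H4.

C4H4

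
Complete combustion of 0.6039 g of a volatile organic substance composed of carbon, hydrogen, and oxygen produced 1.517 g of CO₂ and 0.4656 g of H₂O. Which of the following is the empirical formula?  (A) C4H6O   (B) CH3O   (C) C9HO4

(A) C4H6O

mol C = 1.517 g CO₂ ÷ 44.009 g/mol = 0.034470 mol
mol H = 2 × 0.4656 g H₂O ÷ 18.015 g/mol = 0.051690 mol
mass O = 0.6039 − (0.41402 + 0.052104) = 0.13777 g → mol O = 0.13777 ÷ 15.999 = 0.0086114 mol
Divide by the smallest (0.0086114 mol): C 4.003, H 6.003, O 1.000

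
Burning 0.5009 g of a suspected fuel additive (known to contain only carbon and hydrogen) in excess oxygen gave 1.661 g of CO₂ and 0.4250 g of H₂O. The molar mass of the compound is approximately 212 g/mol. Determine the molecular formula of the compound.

C16H20

mol C = 1.661 g CO₂ ÷ 44.009 g/mol = 0.037742 mol
mol H = 2 × 0.4250 g H₂O ÷ 18.015 g/mol = 0.047183 mol
Divide by the smallest (0.037742 mol): C 1.000, H 1.250
Multiplying each by 4 gives whole numbers: C 4.00, H 5.00
Empirical formula: C4H5
Empirical-formula mass = 53.08 g/mol; 212 ÷ 53.08 ≈ 4, so the molecular formula is C16H20.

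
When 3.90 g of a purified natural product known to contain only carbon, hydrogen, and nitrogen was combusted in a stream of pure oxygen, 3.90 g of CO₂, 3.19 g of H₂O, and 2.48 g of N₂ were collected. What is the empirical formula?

CH4N2

mol C = 3.90 g CO₂ ÷ 44.009 g/mol = 0.08862 mol
mol H = 2 × 3.19 g H₂O ÷ 18.015 g/mol = 0.3541 mol
mol N = 2 × 2.48 g N₂ ÷ 28.014 g/mol = 0.1771 mol
Divide by the smallest (0.08862 mol): C 1.000, H 3.996, N 1.998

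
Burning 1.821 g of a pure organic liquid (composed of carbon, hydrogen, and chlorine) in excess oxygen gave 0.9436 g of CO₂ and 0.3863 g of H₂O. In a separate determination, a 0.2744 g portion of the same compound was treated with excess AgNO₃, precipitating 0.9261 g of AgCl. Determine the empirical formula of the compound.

CH2Cl2

mol C = 0.9436 g CO₂ ÷ 44.009 g/mol = 0.021441 mol
mol H = 2 × 0.3863 g H₂O ÷ 18.015 g/mol = 0.042886 mol
From the AgCl data: mol Cl per gram of compound = (0.9261 ÷ 143.318) ÷ 0.2744 = 0.023549 mol/g, so in the 1.821 g combustion sample mol Cl = 0.042883 mol
Divide by the smallest (0.021441 mol): C 1.000, H 2.000, Cl 2.000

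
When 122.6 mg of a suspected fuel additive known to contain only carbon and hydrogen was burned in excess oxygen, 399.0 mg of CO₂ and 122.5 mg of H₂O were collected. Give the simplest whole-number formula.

mol C = 0.3990 g CO₂ ÷ 44.009 g/mol = 0.0090663 mol
mol H = 2 × 0.1225 g H₂O ÷ 18.015 g/mol = 0.013600 mol
Divide by the smallest (0.0090663 mol): C 1.000, H 1.500
Multiplying each by 2 gives whole numbers: C 2.00, H 3.00

C2H3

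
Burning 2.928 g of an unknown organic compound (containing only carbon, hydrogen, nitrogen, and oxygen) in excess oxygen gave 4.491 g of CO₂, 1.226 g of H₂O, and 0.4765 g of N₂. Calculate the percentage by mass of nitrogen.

mol C = 4.491 g CO₂ ÷ 44.009 g/mol = 0.10205 mol
mol H = 2 × 1.226 g H₂O ÷ 18.015 g/mol = 0.13611 mol
mol N = 2 × 0.4765 g N₂ ÷ 28.014 g/mol = 0.034019 mol
mass O = 2.928 − (1.2257 + 0.13720 + 0.47650) = 1.0886 g → mol O = 1.0886 ÷ 15.999 = 0.068043 mol
mass % N = 0.47650 g ÷ 2.928 g × 100%

16.27%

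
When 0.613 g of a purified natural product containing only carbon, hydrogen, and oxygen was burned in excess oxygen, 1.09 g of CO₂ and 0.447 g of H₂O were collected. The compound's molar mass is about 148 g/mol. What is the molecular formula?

mol C = 1.09 g CO₂ ÷ 44.009 g/mol = 0.02477 mol
mol H = 2 × 0.447 g H₂O ÷ 18.015 g/mol = 0.04963 mol
mass O = 0.613 − (0.2975 + 0.05002) = 0.2655 g → mol O = 0.2655 ÷ 15.999 = 0.01659 mol
Divide by the smallest (0.01659 mol): C 1.493, H 2.990, O 1.000
Multiplying each by 2 gives whole numbers: C 2.99, H 5.98, O 2.00
Empirical formula: C3H6O2
Empirical-formula mass = 74.08 g/mol; 148 ÷ 74.08 ≈ 2, so the molecular formula is C6H12O4.

C6H12O4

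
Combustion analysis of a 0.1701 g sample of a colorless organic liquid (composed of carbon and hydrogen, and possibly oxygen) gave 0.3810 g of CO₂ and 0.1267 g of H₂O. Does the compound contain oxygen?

mol C = 0.3810 g CO₂ ÷ 44.009 g/mol = 0.0086573 mol
mol H = 2 × 0.1267 g H₂O ÷ 18.015 g/mol = 0.014066 mol
C and H account for only 0.11816 g of the 0.1701 g sample; the remaining 0.051938 g must be oxygen.

yes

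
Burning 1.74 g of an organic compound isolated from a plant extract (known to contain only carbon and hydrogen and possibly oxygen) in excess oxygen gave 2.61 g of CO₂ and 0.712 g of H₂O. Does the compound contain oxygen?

mol C = 2.61 g CO₂ ÷ 44.009 g/mol = 0.05931 mol
mol H = 2 × 0.712 g H₂O ÷ 18.015 g/mol = 0.07905 mol
C and H account for only 0.7920 g of the 1.74 g sample; the remaining 0.9480 g must be oxygen.

yes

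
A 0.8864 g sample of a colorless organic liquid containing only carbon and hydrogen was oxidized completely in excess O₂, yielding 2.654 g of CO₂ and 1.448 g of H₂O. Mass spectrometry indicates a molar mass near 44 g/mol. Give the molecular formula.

C3H8

mol C = 2.654 g CO₂ ÷ 44.009 g/mol = 0.060306 mol
mol H = 2 × 1.448 g H₂O ÷ 18.015 g/mol = 0.16075 mol
Divide by the smallest (0.060306 mol): C 1.000, H 2.666
Multiplying each by 3 gives whole numbers: C 3.00, H 8.00
Empirical formula: C3H8
Empirical-formula mass = 44.10 g/mol; 44 ÷ 44.10 ≈ 1, so the molecular formula is C3H8.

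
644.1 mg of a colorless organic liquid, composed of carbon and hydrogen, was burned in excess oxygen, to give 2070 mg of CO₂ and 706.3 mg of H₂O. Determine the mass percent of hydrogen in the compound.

12.27%

mol C = 2.070 g CO₂ ÷ 44.009 g/mol = 0.047036 mol
mol H = 2 × 0.7063 g H₂O ÷ 18.015 g/mol = 0.078412 mol
mass % H = 0.079040 g ÷ 0.6441 g × 100%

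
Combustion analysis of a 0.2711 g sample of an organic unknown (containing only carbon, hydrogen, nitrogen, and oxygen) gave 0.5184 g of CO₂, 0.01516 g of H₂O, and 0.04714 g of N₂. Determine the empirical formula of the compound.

mol C = 0.5184 g CO₂ ÷ 44.009 g/mol = 0.011779 mol
mol H = 2 × 0.01516 g H₂O ÷ 18.015 g/mol = 0.0016830 mol
mol N = 2 × 0.04714 g N₂ ÷ 28.014 g/mol = 0.0033655 mol
mass O = 0.2711 − (0.14148 + 0.0016965 + 0.047140) = 0.080781 g → mol O = 0.080781 ÷ 15.999 = 0.0050491 mol
Divide by the smallest (0.0016830 mol): C 6.999, H 1.000, N 2.000, O 3.000

C7HN2O3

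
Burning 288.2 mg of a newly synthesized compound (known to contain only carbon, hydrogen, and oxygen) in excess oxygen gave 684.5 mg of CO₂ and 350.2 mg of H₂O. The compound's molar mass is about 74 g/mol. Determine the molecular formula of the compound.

mol C = 0.6845 g CO₂ ÷ 44.009 g/mol = 0.015554 mol
mol H = 2 × 0.3502 g H₂O ÷ 18.015 g/mol = 0.038879 mol
mass O = 0.2882 − (0.18681 + 0.039190) = 0.062196 g → mol O = 0.062196 ÷ 15.999 = 0.0038875 mol
Divide by the smallest (0.0038875 mol): C 4.001, H 10.001, O 1.000
Empirical formula: C4H10O
Empirical-formula mass = 74.12 g/mol; 74 ÷ 74.12 ≈ 1, so the molecular formula is C4H10O.

C4H10O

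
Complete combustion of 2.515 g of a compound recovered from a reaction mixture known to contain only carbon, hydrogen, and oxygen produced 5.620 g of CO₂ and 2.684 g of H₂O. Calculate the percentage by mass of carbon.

mol C = 5.620 g CO₂ ÷ 44.009 g/mol = 0.12770 mol
mol H = 2 × 2.684 g H₂O ÷ 18.015 g/mol = 0.29797 mol
mass O = 2.515 − (1.5338 + 0.30036) = 0.68082 g → mol O = 0.68082 ÷ 15.999 = 0.042554 mol
mass % C = 1.5338 g ÷ 2.515 g × 100%

60.99%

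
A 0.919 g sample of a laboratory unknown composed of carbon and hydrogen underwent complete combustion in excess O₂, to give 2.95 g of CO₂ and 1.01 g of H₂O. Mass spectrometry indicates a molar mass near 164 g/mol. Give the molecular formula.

C12H20

mol C = 2.95 g CO₂ ÷ 44.009 g/mol = 0.06703 mol
mol H = 2 × 1.01 g H₂O ÷ 18.015 g/mol = 0.1121 mol
Divide by the smallest (0.06703 mol): C 1.000, H 1.673
Multiplying each by 3 gives whole numbers: C 3.00, H 5.02
Empirical formula: C3H5
Empirical-formula mass = 41.07 g/mol; 164 ÷ 41.07 ≈ 4, so the molecular formula is C12H20.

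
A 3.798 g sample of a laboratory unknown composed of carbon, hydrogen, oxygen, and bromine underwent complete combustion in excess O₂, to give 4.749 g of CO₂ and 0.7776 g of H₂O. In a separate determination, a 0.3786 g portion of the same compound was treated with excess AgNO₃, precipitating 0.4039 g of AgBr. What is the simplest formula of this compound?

mol C = 4.749 g CO₂ ÷ 44.009 g/mol = 0.10791 mol
mol H = 2 × 0.7776 g H₂O ÷ 18.015 g/mol = 0.086328 mol
From the AgBr data: mol Br per gram of compound = (0.4039 ÷ 187.772) ÷ 0.3786 = 0.0056815 mol/g, so in the 3.798 g combustion sample mol Br = 0.021578 mol
mass O = 3.798 − (1.2961 + 0.087019 + 1.7242) = 0.69068 g → mol O = 0.69068 ÷ 15.999 = 0.043170 mol
Divide by the smallest (0.021578 mol): C 5.001, H 4.001, Br 1.000, O 2.001

C5H4BrO2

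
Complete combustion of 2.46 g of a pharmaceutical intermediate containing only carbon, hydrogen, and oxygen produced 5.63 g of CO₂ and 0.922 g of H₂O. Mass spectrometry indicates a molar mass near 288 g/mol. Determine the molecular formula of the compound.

mol C = 5.63 g CO₂ ÷ 44.009 g/mol = 0.1279 mol
mol H = 2 × 0.922 g H₂O ÷ 18.015 g/mol = 0.1024 mol
mass O = 2.46 − (1.537 + 0.1032) = 0.8203 g → mol O = 0.8203 ÷ 15.999 = 0.05127 mol
Divide by the smallest (0.05127 mol): C 2.495, H 1.996, O 1.000
Multiplying each by 2 gives whole numbers: C 4.99, H 3.99, O 2.00
Empirical formula: C5H4O2
Empirical-formula mass = 96.08 g/mol; 288 ÷ 96.08 ≈ 3, so the molecular formula is C15H12O6.

C15H12O6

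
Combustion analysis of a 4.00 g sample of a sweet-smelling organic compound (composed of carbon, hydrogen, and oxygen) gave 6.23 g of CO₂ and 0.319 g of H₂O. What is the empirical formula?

mol C = 6.23 g CO₂ ÷ 44.009 g/mol = 0.1416 mol
mol H = 2 × 0.319 g H₂O ÷ 18.015 g/mol = 0.03541 mol
mass O = 4.00 − (1.700 + 0.03570) = 2.264 g → mol O = 2.264 ÷ 15.999 = 0.1415 mol
Divide by the smallest (0.03541 mol): C 3.997, H 1.000, O 3.996

C4HO4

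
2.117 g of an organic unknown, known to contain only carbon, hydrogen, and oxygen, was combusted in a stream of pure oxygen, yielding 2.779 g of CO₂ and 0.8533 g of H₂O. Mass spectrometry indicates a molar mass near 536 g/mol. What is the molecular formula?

C16H24O20

mol C = 2.779 g CO₂ ÷ 44.009 g/mol = 0.063146 mol
mol H = 2 × 0.8533 g H₂O ÷ 18.015 g/mol = 0.094732 mol
mass O = 2.117 − (0.75845 + 0.095490) = 1.2631 g → mol O = 1.2631 ÷ 15.999 = 0.078946 mol
Divide by the smallest (0.063146 mol): C 1.000, H 1.500, O 1.250
Multiplying each by 4 gives whole numbers: C 4.00, H 6.00, O 5.00
Empirical formula: C4H6O5
Empirical-formula mass = 134.09 g/mol; 536 ÷ 134.09 ≈ 4, so the molecular formula is C16H24O20.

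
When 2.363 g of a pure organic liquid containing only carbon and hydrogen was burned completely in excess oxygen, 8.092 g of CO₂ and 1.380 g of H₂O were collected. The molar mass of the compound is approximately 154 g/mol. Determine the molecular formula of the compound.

mol C = 8.092 g CO₂ ÷ 44.009 g/mol = 0.18387 mol
mol H = 2 × 1.380 g H₂O ÷ 18.015 g/mol = 0.15321 mol
Divide by the smallest (0.15321 mol): C 1.200, H 1.000
Multiplying each by 5 gives whole numbers: C 6.00, H 5.00
Empirical formula: C6H5
Empirical-formula mass = 77.11 g/mol; 154 ÷ 77.11 ≈ 2, so the molecular formula is C12H10.

C12H10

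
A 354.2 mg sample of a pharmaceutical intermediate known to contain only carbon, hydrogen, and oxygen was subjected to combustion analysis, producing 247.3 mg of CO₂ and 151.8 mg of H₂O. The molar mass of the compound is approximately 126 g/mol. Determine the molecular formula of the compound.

mol C = 0.2473 g CO₂ ÷ 44.009 g/mol = 0.0056193 mol
mol H = 2 × 0.1518 g H₂O ÷ 18.015 g/mol = 0.016853 mol
mass O = 0.3542 − (0.067493 + 0.016987) = 0.26972 g → mol O = 0.26972 ÷ 15.999 = 0.016858 mol
Divide by the smallest (0.0056193 mol): C 1.000, H 2.999, O 3.000
Empirical formula: CH3O3
Empirical-formula mass = 63.03 g/mol; 126 ÷ 63.03 ≈ 2, so the molecular formula is C2H6O6.

C2H6O6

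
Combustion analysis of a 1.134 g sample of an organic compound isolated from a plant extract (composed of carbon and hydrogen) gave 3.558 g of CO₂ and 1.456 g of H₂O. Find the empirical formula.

mol C = 3.558 g CO₂ ÷ 44.009 g/mol = 0.080847 mol
mol H = 2 × 1.456 g H₂O ÷ 18.015 g/mol = 0.16164 mol
Divide by the smallest (0.080847 mol): C 1.000, H 1.999

CH2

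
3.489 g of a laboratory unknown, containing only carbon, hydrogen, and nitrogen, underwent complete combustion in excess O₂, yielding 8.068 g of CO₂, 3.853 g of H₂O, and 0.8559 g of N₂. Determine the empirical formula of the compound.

mol C = 8.068 g CO₂ ÷ 44.009 g/mol = 0.18333 mol
mol H = 2 × 3.853 g H₂O ÷ 18.015 g/mol = 0.42775 mol
mol N = 2 × 0.8559 g N₂ ÷ 28.014 g/mol = 0.061105 mol
Divide by the smallest (0.061105 mol): C 3.000, H 7.000, N 1.000

C3H7N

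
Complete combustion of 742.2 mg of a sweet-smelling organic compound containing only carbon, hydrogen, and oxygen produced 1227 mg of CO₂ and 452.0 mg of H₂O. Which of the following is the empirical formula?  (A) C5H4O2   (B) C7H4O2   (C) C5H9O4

(C) C5H9O4

mol C = 1.227 g CO₂ ÷ 44.009 g/mol = 0.027881 mol
mol H = 2 × 0.4520 g H₂O ÷ 18.015 g/mol = 0.050180 mol
mass O = 0.7422 − (0.33487 + 0.050582) = 0.35674 g → mol O = 0.35674 ÷ 15.999 = 0.022298 mol
Divide by the smallest (0.022298 mol): C 1.250, H 2.250, O 1.000
Multiplying each by 4 gives whole numbers: C 5.00, H 9.00, O 4.00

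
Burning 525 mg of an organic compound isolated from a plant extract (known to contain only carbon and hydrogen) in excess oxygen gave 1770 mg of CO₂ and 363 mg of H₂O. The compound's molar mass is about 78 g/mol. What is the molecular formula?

mol C = 1.77 g CO₂ ÷ 44.009 g/mol = 0.04022 mol
mol H = 2 × 0.363 g H₂O ÷ 18.015 g/mol = 0.04030 mol
Divide by the smallest (0.04022 mol): C 1.000, H 1.002
Empirical formula: CH
Empirical-formula mass = 13.02 g/mol; 78 ÷ 13.02 ≈ 6, so the molecular formula is C6H6.

C6H6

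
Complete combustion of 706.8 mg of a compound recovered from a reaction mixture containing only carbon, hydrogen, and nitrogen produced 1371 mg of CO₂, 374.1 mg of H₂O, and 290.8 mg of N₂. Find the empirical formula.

C3H4N2

mol C = 1.371 g CO₂ ÷ 44.009 g/mol = 0.031153 mol
mol H = 2 × 0.3741 g H₂O ÷ 18.015 g/mol = 0.041532 mol
mol N = 2 × 0.2908 g N₂ ÷ 28.014 g/mol = 0.020761 mol
Divide by the smallest (0.020761 mol): C 1.501, H 2.000, N 1.000
Multiplying each by 2 gives whole numbers: C 3.00, H 4.00, N 2.00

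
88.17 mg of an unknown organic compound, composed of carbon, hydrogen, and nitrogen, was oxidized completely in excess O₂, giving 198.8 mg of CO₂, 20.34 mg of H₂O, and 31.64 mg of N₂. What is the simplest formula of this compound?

mol C = 0.1988 g CO₂ ÷ 44.009 g/mol = 0.0045173 mol
mol H = 2 × 0.02034 g H₂O ÷ 18.015 g/mol = 0.0022581 mol
mol N = 2 × 0.03164 g N₂ ÷ 28.014 g/mol = 0.0022589 mol
Divide by the smallest (0.0022581 mol): C 2.000, H 1.000, N 1.000

C2HN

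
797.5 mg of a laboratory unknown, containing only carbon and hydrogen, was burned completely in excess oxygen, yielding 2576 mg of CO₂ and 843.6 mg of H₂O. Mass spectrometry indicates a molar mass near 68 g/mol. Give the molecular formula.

C5H8

mol C = 2.576 g CO₂ ÷ 44.009 g/mol = 0.058533 mol
mol H = 2 × 0.8436 g H₂O ÷ 18.015 g/mol = 0.093655 mol
Divide by the smallest (0.058533 mol): C 1.000, H 1.600
Multiplying each by 5 gives whole numbers: C 5.00, H 8.00
Empirical formula: C5H8
Empirical-formula mass = 68.12 g/mol; 68 ÷ 68.12 ≈ 1, so the molecular formula is C5H8.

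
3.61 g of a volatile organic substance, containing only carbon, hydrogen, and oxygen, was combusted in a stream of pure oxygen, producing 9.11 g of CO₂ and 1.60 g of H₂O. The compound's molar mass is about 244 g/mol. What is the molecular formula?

mol C = 9.11 g CO₂ ÷ 44.009 g/mol = 0.2070 mol
mol H = 2 × 1.60 g H₂O ÷ 18.015 g/mol = 0.1776 mol
mass O = 3.61 − (2.486 + 0.1791) = 0.9446 g → mol O = 0.9446 ÷ 15.999 = 0.05904 mol
Divide by the smallest (0.05904 mol): C 3.506, H 3.008, O 1.000
Multiplying each by 2 gives whole numbers: C 7.01, H 6.02, O 2.00
Empirical formula: C7H6O2
Empirical-formula mass = 122.12 g/mol; 244 ÷ 122.12 ≈ 2, so the molecular formula is C14H12O4.

C14H12O4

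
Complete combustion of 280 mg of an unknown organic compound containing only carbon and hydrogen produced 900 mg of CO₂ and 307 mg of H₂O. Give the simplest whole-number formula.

C3H5

mol C = 0.900 g CO₂ ÷ 44.009 g/mol = 0.02045 mol
mol H = 2 × 0.307 g H₂O ÷ 18.015 g/mol = 0.03408 mol
Divide by the smallest (0.02045 mol): C 1.000, H 1.667
Multiplying each by 3 gives whole numbers: C 3.00, H 5.00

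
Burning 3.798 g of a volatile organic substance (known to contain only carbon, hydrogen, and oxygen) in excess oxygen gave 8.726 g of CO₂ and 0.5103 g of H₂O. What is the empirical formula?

C7H2O3

mol C = 8.726 g CO₂ ÷ 44.009 g/mol = 0.19828 mol
mol H = 2 × 0.5103 g H₂O ÷ 18.015 g/mol = 0.056653 mol
mass O = 3.798 − (2.3815 + 0.057106) = 1.3594 g → mol O = 1.3594 ÷ 15.999 = 0.084967 mol
Divide by the smallest (0.056653 mol): C 3.500, H 1.000, O 1.500
Multiplying each by 2 gives whole numbers: C 7.00, H 2.00, O 3.00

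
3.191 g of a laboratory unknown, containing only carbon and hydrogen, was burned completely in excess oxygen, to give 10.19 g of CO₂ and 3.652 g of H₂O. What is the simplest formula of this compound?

mol C = 10.19 g CO₂ ÷ 44.009 g/mol = 0.23154 mol
mol H = 2 × 3.652 g H₂O ÷ 18.015 g/mol = 0.40544 mol
Divide by the smallest (0.23154 mol): C 1.000, H 1.751
Multiplying each by 4 gives whole numbers: C 4.00, H 7.00

C4H7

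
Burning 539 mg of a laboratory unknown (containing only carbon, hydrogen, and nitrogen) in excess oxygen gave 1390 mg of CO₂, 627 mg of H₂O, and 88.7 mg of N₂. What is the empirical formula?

C5H11N

mol C = 1.39 g CO₂ ÷ 44.009 g/mol = 0.03158 mol
mol H = 2 × 0.627 g H₂O ÷ 18.015 g/mol = 0.06961 mol
mol N = 2 × 0.0887 g N₂ ÷ 28.014 g/mol = 0.006333 mol
Divide by the smallest (0.006333 mol): C 4.988, H 10.992, N 1.000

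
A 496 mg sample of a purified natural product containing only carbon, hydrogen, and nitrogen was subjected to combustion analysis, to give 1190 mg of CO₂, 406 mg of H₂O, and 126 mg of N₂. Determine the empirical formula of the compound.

C3H5N

mol C = 1.19 g CO₂ ÷ 44.009 g/mol = 0.02704 mol
mol H = 2 × 0.406 g H₂O ÷ 18.015 g/mol = 0.04507 mol
mol N = 2 × 0.126 g N₂ ÷ 28.014 g/mol = 0.008996 mol
Divide by the smallest (0.008996 mol): C 3.006, H 5.011, N 1.000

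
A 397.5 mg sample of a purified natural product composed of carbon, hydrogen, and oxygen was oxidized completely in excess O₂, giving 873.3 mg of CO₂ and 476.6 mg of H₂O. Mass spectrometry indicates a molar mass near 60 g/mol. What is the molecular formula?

mol C = 0.8733 g CO₂ ÷ 44.009 g/mol = 0.019844 mol
mol H = 2 × 0.4766 g H₂O ÷ 18.015 g/mol = 0.052911 mol
mass O = 0.3975 − (0.23834 + 0.053335) = 0.10582 g → mol O = 0.10582 ÷ 15.999 = 0.0066143 mol
Divide by the smallest (0.0066143 mol): C 3.000, H 7.999, O 1.000
Empirical formula: C3H8O
Empirical-formula mass = 60.10 g/mol; 60 ÷ 60.10 ≈ 1, so the molecular formula is C3H8O.

C3H8O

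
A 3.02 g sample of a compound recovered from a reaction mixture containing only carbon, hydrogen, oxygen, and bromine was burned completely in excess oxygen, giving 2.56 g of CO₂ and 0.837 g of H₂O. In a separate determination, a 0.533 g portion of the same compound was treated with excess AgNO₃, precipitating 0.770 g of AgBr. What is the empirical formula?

C5H8Br2O2

mol C = 2.56 g CO₂ ÷ 44.009 g/mol = 0.05817 mol
mol H = 2 × 0.837 g H₂O ÷ 18.015 g/mol = 0.09292 mol
From the AgBr data: mol Br per gram of compound = (0.770 ÷ 187.772) ÷ 0.533 = 0.007694 mol/g, so in the 3.02 g combustion sample mol Br = 0.02323 mol
mass O = 3.02 − (0.6987 + 0.09367 + 1.857) = 0.3711 g → mol O = 0.3711 ÷ 15.999 = 0.02320 mol
Divide by the smallest (0.02320 mol): C 2.508, H 4.006, Br 1.002, O 1.000
Multiplying each by 2 gives whole numbers: C 5.02, H 8.01, Br 2.00, O 2.00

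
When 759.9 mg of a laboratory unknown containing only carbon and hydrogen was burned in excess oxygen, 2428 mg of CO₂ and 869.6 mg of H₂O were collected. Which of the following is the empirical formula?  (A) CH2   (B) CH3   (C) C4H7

mol C = 2.428 g CO₂ ÷ 44.009 g/mol = 0.055171 mol
mol H = 2 × 0.8696 g H₂O ÷ 18.015 g/mol = 0.096542 mol
Divide by the smallest (0.055171 mol): C 1.000, H 1.750
Multiplying each by 4 gives whole numbers: C 4.00, H 7.00

(C) C4H7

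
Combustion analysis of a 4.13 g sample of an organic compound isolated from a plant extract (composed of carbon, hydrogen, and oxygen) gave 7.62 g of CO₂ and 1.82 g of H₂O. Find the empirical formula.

C6H7O4

mol C = 7.62 g CO₂ ÷ 44.009 g/mol = 0.1731 mol
mol H = 2 × 1.82 g H₂O ÷ 18.015 g/mol = 0.2021 mol
mass O = 4.13 − (2.080 + 0.2037) = 1.847 g → mol O = 1.847 ÷ 15.999 = 0.1154 mol
Divide by the smallest (0.1154 mol): C 1.500, H 1.751, O 1.000
Multiplying each by 4 gives whole numbers: C 6.00, H 7.00, O 4.00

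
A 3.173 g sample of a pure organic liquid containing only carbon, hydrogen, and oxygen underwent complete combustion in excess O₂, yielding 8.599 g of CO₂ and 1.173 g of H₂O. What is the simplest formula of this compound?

C9H6O2

mol C = 8.599 g CO₂ ÷ 44.009 g/mol = 0.19539 mol
mol H = 2 × 1.173 g H₂O ÷ 18.015 g/mol = 0.13022 mol
mass O = 3.173 − (2.3469 + 0.13127) = 0.69488 g → mol O = 0.69488 ÷ 15.999 = 0.043433 mol
Divide by the smallest (0.043433 mol): C 4.499, H 2.998, O 1.000
Multiplying each by 2 gives whole numbers: C 9.00, H 6.00, O 2.00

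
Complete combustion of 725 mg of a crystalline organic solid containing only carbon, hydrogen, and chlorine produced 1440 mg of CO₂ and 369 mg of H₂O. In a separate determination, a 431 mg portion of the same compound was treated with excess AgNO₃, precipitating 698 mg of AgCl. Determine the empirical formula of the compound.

C4H5Cl

mol C = 1.44 g CO₂ ÷ 44.009 g/mol = 0.03272 mol
mol H = 2 × 0.369 g H₂O ÷ 18.015 g/mol = 0.04097 mol
From the AgCl data: mol Cl per gram of compound = (0.698 ÷ 143.318) ÷ 0.431 = 0.01130 mol/g, so in the 0.725 g combustion sample mol Cl = 0.008192 mol
Divide by the smallest (0.008192 mol): C 3.994, H 5.000, Cl 1.000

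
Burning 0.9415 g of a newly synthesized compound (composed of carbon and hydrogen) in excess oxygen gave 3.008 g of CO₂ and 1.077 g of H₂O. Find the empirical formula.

mol C = 3.008 g CO₂ ÷ 44.009 g/mol = 0.068350 mol
mol H = 2 × 1.077 g H₂O ÷ 18.015 g/mol = 0.11957 mol
Divide by the smallest (0.068350 mol): C 1.000, H 1.749
Multiplying each by 4 gives whole numbers: C 4.00, H 7.00

C4H7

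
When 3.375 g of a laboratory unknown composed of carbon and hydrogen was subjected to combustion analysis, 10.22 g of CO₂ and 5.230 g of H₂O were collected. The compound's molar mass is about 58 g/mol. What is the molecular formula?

C4H10

mol C = 10.22 g CO₂ ÷ 44.009 g/mol = 0.23223 mol
mol H = 2 × 5.230 g H₂O ÷ 18.015 g/mol = 0.58063 mol
Divide by the smallest (0.23223 mol): C 1.000, H 2.500
Multiplying each by 2 gives whole numbers: C 2.00, H 5.00
Empirical formula: C2H5
Empirical-formula mass = 29.06 g/mol; 58 ÷ 29.06 ≈ 2, so the molecular formula is C4H10.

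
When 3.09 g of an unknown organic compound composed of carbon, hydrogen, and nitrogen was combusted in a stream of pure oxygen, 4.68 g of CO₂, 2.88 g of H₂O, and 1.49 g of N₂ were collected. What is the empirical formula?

CH3N

mol C = 4.68 g CO₂ ÷ 44.009 g/mol = 0.1063 mol
mol H = 2 × 2.88 g H₂O ÷ 18.015 g/mol = 0.3197 mol
mol N = 2 × 1.49 g N₂ ÷ 28.014 g/mol = 0.1064 mol
Divide by the smallest (0.1063 mol): C 1.000, H 3.007, N 1.000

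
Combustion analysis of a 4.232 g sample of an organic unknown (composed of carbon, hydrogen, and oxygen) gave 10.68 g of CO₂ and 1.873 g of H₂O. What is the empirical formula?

mol C = 10.68 g CO₂ ÷ 44.009 g/mol = 0.24268 mol
mol H = 2 × 1.873 g H₂O ÷ 18.015 g/mol = 0.20794 mol
mass O = 4.232 − (2.9148 + 0.20960) = 1.1076 g → mol O = 1.1076 ÷ 15.999 = 0.069229 mol
Divide by the smallest (0.069229 mol): C 3.505, H 3.004, O 1.000
Multiplying each by 2 gives whole numbers: C 7.01, H 6.01, O 2.00

C7H6O2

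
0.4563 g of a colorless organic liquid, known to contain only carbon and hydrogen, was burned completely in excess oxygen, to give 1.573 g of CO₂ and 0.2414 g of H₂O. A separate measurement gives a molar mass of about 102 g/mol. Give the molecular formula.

C8H6

mol C = 1.573 g CO₂ ÷ 44.009 g/mol = 0.035743 mol
mol H = 2 × 0.2414 g H₂O ÷ 18.015 g/mol = 0.026800 mol
Divide by the smallest (0.026800 mol): C 1.334, H 1.000
Multiplying each by 3 gives whole numbers: C 4.00, H 3.00
Empirical formula: C4H3
Empirical-formula mass = 51.07 g/mol; 102 ÷ 51.07 ≈ 2, so the molecular formula is C8H6.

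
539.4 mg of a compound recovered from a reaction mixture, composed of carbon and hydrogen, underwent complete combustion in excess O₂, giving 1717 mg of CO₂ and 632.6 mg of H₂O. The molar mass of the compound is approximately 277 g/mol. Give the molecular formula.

C20H36

mol C = 1.717 g CO₂ ÷ 44.009 g/mol = 0.039015 mol
mol H = 2 × 0.6326 g H₂O ÷ 18.015 g/mol = 0.070230 mol
Divide by the smallest (0.039015 mol): C 1.000, H 1.800
Multiplying each by 5 gives whole numbers: C 5.00, H 9.00
Empirical formula: C5H9
Empirical-formula mass = 69.13 g/mol; 277 ÷ 69.13 ≈ 4, so the molecular formula is C20H36.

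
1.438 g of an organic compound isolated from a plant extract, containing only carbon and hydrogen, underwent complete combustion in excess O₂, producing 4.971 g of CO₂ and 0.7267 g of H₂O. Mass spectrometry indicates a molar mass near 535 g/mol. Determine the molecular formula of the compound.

mol C = 4.971 g CO₂ ÷ 44.009 g/mol = 0.11295 mol
mol H = 2 × 0.7267 g H₂O ÷ 18.015 g/mol = 0.080677 mol
Divide by the smallest (0.080677 mol): C 1.400, H 1.000
Multiplying each by 5 gives whole numbers: C 7.00, H 5.00
Empirical formula: C7H5
Empirical-formula mass = 89.12 g/mol; 535 ÷ 89.12 ≈ 6, so the molecular formula is C42H30.

C42H30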